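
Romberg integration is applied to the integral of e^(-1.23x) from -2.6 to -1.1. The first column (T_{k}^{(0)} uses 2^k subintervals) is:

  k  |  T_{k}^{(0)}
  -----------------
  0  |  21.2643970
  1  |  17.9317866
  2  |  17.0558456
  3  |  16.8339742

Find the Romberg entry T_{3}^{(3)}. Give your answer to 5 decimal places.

16.75976

Richardson extrapolation on the trapezoidal column (denominator 4−1=3):
T_{1}^{(1)} = 17.9317866 + (17.9317866 − 21.2643970)/3 = 16.8209165
T_{2}^{(1)} = 17.0558456 + (17.0558456 − 17.9317866)/3 = 16.7638653
T_{3}^{(1)} = 16.8339742 + (16.8339742 − 17.0558456)/3 = 16.7600171
T_{2}^{(2)} = 16.7638653 + (16.7638653 − 16.8209165)/15 = 16.7600619
T_{3}^{(2)} = 16.7600171 + (16.7600171 − 16.7638653)/15 = 16.7597606
T_{3}^{(3)} = 16.7597606 + (16.7597606 − 16.7600619)/63 = 16.7597558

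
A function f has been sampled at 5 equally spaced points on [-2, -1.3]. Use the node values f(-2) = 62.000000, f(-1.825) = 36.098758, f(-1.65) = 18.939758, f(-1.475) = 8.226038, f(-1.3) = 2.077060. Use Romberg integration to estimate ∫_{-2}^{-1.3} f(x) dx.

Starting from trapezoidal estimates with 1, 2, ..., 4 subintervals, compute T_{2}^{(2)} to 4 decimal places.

16.2883

T_{0}^{(0)} (trapezoid, 1 panel, h=0.7000): 22.426971
T_{1}^{(0)} (trapezoid, 2 panels, h=0.3500): 17.842401
T_{2}^{(0)} (trapezoid, 4 panels, h=0.1750): 16.678040
T_{1}^{(1)} = 17.842401 + (17.842401 − 22.426971)/3 = 16.314211
T_{2}^{(1)} = 16.678040 + (16.678040 − 17.842401)/3 = 16.289920
T_{2}^{(2)} = 16.289920 + (16.289920 − 16.314211)/15 = 16.288301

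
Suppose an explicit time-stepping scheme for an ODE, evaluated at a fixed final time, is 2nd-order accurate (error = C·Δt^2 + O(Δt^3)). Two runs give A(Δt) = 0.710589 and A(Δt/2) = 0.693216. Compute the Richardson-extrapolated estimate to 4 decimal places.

The leading error scales as Δt^2; refining by a factor of 2 reduces it by 2^2 = 4.
Extrapolated value = (4·A(Δt/2) − A(Δt)) / (4 − 1)
= (4·0.693216 − 0.710589) / 3
= 2.062275 / 3 = 0.687425

0.6874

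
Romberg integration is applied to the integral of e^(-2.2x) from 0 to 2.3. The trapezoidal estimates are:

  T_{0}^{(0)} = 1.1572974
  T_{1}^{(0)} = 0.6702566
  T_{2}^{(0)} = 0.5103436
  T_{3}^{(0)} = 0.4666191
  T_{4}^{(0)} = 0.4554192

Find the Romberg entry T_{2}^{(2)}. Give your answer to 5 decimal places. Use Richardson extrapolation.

0.45365

Richardson extrapolation on the trapezoidal column (denominator 4−1=3):
T_{1}^{(1)} = (4·0.6702566 − 1.1572974) / 3 = 0.5079097
T_{2}^{(1)} = 0.5103436 + (0.5103436 − 0.6702566)/3 = 0.4570393
T_{2}^{(2)} = (16·0.4570393 − 0.5079097) / 15 = 0.4536479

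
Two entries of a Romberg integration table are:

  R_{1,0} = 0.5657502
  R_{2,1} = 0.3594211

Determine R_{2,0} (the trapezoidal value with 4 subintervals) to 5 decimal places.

From R_{2,1} = (4·R_{2,0} − R_{1,0})/3, solve for R_{2,0}:
4·R_{2,0} = 3·0.3594211 + 0.5657502 = 1.6440135
R_{2,0} = 0.4110034

0.41100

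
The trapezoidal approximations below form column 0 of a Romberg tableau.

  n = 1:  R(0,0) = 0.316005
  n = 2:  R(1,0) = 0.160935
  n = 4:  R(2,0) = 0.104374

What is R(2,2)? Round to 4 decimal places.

0.0839

Richardson extrapolation on the trapezoidal column (denominator 4−1=3):
R(1,1) = 0.160935 + (0.160935 − 0.316005)/3 = 0.109245
R(2,1) = 0.104374 + (0.104374 − 0.160935)/3 = 0.085520
R(2,2) = 0.085520 + (0.085520 − 0.109245)/15 = 0.083938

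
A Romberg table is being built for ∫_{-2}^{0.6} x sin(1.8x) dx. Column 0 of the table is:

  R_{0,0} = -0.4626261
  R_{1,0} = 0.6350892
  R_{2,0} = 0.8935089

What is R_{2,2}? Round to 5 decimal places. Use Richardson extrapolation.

0.97823

R_{1,1} = (4·0.6350892 − (-0.4626261)) / 3 = 1.0009943
R_{2,1} = 0.8935089 + (0.8935089 − 0.6350892)/3 = 0.9796488
R_{2,2} = (16·0.9796488 − 1.0009943) / 15 = 0.9782258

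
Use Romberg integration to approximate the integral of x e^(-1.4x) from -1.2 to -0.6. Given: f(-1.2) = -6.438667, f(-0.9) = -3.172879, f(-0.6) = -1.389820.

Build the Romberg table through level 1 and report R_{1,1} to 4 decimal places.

-2.0520

R_{0,0} (trapezoid, 1 panel, h=0.6000): -2.348546
R_{1,0} (trapezoid, 2 panels, h=0.3000): -2.126137
R_{1,1} = -2.126137 + (-2.126137 − (-2.348546))/3 = -2.052001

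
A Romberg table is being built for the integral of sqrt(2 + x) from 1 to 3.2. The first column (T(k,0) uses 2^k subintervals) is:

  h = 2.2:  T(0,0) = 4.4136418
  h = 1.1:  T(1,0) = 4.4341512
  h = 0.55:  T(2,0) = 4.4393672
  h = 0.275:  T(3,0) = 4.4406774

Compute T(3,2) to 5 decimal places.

T(2,1) = (4·4.4393672 − 4.4341512) / 3 = 4.4411059
T(3,1) = (4·4.4406774 − 4.4393672) / 3 = 4.4411141
T(3,2) = 4.4411141 + (4.4411141 − 4.4411059)/15 = 4.4411146

4.44111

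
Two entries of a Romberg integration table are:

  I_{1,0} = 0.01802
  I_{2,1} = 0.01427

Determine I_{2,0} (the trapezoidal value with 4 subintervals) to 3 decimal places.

0.015

From I_{2,1} = (4·I_{2,0} − I_{1,0})/3, solve for I_{2,0}:
4·I_{2,0} = 3·0.01427 + 0.01802 = 0.06083
I_{2,0} = 0.01521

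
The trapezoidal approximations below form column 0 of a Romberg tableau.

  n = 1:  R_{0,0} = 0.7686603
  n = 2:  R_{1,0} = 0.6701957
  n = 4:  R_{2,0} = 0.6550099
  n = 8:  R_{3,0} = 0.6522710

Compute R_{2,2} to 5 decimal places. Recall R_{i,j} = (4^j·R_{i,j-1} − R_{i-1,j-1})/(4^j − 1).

0.65079

R_{1,1} = (4·0.6701957 − 0.7686603) / 3 = 0.6373742
R_{2,1} = (4·0.6550099 − 0.6701957) / 3 = 0.6499480
R_{2,2} = (16·0.6499480 − 0.6373742) / 15 = 0.6507863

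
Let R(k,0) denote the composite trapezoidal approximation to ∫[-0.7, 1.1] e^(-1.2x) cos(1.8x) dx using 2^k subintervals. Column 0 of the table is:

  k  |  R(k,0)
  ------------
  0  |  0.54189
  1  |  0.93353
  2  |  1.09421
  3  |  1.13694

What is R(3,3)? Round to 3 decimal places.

Richardson extrapolation on the trapezoidal column (denominator 4−1=3):
R(1,1) = (4·0.93353 − 0.54189) / 3 = 1.06408
R(2,1) = (4·1.09421 − 0.93353) / 3 = 1.14777
R(3,1) = 1.13694 + (1.13694 − 1.09421)/3 = 1.15118
R(2,2) = 1.14777 + (1.14777 − 1.06408)/15 = 1.15335
R(3,2) = 1.15118 + (1.15118 − 1.14777)/15 = 1.15141
R(3,3) = 1.15141 + (1.15141 − 1.15335)/63 = 1.15138
(Column j=1 coincides with Simpson's rule on the same nodes.)

1.151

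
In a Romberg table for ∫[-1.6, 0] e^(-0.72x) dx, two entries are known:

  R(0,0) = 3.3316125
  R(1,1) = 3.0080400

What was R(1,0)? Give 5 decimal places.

From R(1,1) = (4·R(1,0) − R(0,0))/3, solve for R(1,0):
4·R(1,0) = 3·3.0080400 + 3.3316125 = 12.3557325
R(1,0) = 3.0889331

3.08893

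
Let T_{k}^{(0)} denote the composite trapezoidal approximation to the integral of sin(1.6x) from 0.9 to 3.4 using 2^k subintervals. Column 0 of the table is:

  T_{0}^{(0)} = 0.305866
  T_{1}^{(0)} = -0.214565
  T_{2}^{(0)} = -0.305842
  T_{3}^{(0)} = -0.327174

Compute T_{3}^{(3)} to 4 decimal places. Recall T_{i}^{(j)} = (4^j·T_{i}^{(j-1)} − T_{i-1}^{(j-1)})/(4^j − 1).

T_{1}^{(1)} = (4·(-0.214565) − 0.305866) / 3 = -0.388042
T_{2}^{(1)} = (4·(-0.305842) − (-0.214565)) / 3 = -0.336268
T_{3}^{(1)} = (4·(-0.327174) − (-0.305842)) / 3 = -0.334285
T_{2}^{(2)} = -0.336268 + (-0.336268 − (-0.388042))/15 = -0.332816
T_{3}^{(2)} = (16·(-0.334285) − (-0.336268)) / 15 = -0.334153
T_{3}^{(3)} = (64·(-0.334153) − (-0.332816)) / 63 = -0.334174

-0.3342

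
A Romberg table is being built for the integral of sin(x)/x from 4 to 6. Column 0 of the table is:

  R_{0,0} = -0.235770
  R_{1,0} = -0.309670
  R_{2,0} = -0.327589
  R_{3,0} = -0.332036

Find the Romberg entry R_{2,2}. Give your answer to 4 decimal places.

-0.3335

Richardson extrapolation on the trapezoidal column (denominator 4−1=3):
R_{1,1} = -0.309670 + (-0.309670 − (-0.235770))/3 = -0.334303
R_{2,1} = (4·(-0.327589) − (-0.309670)) / 3 = -0.333562
R_{2,2} = (16·(-0.333562) − (-0.334303)) / 15 = -0.333513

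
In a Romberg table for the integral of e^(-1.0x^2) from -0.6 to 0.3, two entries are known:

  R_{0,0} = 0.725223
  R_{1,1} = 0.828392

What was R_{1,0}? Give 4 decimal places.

From R_{1,1} = (4·R_{1,0} − R_{0,0})/3, solve for R_{1,0}:
4·R_{1,0} = 3·0.828392 + 0.725223 = 3.210399
R_{1,0} = 0.802600

0.8026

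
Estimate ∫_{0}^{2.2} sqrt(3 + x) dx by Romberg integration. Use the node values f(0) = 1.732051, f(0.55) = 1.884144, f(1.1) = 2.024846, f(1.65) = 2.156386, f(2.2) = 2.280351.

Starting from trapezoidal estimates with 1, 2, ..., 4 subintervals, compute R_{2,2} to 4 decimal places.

R_{0,0} (trapezoid, 1 panel, h=2.2000): 4.413642
R_{1,0} (trapezoid, 2 panels, h=1.1000): 4.434152
R_{2,0} (trapezoid, 4 panels, h=0.5500): 4.439367
R_{1,1} = 4.434152 + (4.434152 − 4.413642)/3 = 4.440989
R_{2,1} = 4.439367 + (4.439367 − 4.434152)/3 = 4.441105
R_{2,2} = 4.441105 + (4.441105 − 4.440989)/15 = 4.441113

4.4411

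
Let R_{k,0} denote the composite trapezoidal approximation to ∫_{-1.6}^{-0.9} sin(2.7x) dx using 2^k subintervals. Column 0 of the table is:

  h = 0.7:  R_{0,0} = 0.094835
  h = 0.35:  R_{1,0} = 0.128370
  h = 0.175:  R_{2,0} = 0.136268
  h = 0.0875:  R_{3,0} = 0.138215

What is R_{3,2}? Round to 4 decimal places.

R_{2,1} = (4·0.136268 − 0.128370) / 3 = 0.138901
R_{3,1} = 0.138215 + (0.138215 − 0.136268)/3 = 0.138864
R_{3,2} = 0.138864 + (0.138864 − 0.138901)/15 = 0.138862

0.1389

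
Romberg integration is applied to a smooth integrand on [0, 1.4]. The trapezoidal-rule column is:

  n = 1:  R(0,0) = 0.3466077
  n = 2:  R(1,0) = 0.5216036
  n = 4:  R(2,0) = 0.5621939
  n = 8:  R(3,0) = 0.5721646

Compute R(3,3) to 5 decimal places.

0.57547

Richardson extrapolation on the trapezoidal column (denominator 4−1=3):
R(1,1) = 0.5216036 + (0.5216036 − 0.3466077)/3 = 0.5799356
R(2,1) = (4·0.5621939 − 0.5216036) / 3 = 0.5757240
R(3,1) = 0.5721646 + (0.5721646 − 0.5621939)/3 = 0.5754882
R(2,2) = 0.5757240 + (0.5757240 − 0.5799356)/15 = 0.5754432
R(3,2) = (16·0.5754882 − 0.5757240) / 15 = 0.5754725
R(3,3) = 0.5754725 + (0.5754725 − 0.5754432)/63 = 0.5754730
(Column j=1 coincides with Simpson's rule on the same nodes.)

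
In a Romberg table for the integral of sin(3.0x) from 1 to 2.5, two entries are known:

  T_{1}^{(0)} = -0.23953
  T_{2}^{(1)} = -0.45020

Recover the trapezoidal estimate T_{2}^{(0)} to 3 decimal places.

-0.398

From T_{2}^{(1)} = (4·T_{2}^{(0)} − T_{1}^{(0)})/3, solve for T_{2}^{(0)}:
4·T_{2}^{(0)} = 3·(-0.45020) + (-0.23953) = -1.59013
T_{2}^{(0)} = -0.39753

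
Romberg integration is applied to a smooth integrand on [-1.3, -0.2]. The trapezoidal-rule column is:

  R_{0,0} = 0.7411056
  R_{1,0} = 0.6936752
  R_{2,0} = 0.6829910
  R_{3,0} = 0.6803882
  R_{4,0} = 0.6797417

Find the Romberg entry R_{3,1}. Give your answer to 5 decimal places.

R_{3,1} = (4·0.6803882 − 0.6829910) / 3 = 0.6795206

0.67952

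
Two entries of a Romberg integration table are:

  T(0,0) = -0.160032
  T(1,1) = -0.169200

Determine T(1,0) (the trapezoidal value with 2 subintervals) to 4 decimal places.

From T(1,1) = (4·T(1,0) − T(0,0))/3, solve for T(1,0):
4·T(1,0) = 3·(-0.169200) + (-0.160032) = -0.667632
T(1,0) = -0.166908

-0.1669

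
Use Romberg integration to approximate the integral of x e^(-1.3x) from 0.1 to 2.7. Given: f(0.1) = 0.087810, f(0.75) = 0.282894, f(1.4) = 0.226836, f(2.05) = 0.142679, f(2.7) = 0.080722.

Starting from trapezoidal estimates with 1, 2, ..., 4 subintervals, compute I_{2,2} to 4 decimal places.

I_{0,0} (trapezoid, 1 panel, h=2.6000): 0.219092
I_{1,0} (trapezoid, 2 panels, h=1.3000): 0.404433
I_{2,0} (trapezoid, 4 panels, h=0.6500): 0.478839
I_{1,1} = 0.404433 + (0.404433 − 0.219092)/3 = 0.466213
I_{2,1} = 0.478839 + (0.478839 − 0.404433)/3 = 0.503641
I_{2,2} = 0.503641 + (0.503641 − 0.466213)/15 = 0.506136

0.5061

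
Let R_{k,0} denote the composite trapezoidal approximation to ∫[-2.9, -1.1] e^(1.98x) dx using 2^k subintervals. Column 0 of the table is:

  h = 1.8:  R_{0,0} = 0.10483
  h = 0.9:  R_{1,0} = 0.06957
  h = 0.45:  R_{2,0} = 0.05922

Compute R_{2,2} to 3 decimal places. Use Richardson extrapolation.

0.056

Richardson extrapolation on the trapezoidal column (denominator 4−1=3):
R_{1,1} = (4·0.06957 − 0.10483) / 3 = 0.05782
R_{2,1} = (4·0.05922 − 0.06957) / 3 = 0.05577
R_{2,2} = (16·0.05577 − 0.05782) / 15 = 0.05563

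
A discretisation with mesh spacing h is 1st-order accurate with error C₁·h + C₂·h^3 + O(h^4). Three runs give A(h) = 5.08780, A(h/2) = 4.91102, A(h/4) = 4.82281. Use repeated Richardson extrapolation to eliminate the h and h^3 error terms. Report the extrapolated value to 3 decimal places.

First eliminate the h term (factor 2^1 = 2):
  B₁ = (2·4.91102 − 5.08780)/1 = 4.73424
  B₂ = (2·4.82281 − 4.91102)/1 = 4.73460
Then eliminate the h^3 term (factor 2^3 = 8):
  (8·4.73460 − 4.73424)/7 = 4.73465

4.735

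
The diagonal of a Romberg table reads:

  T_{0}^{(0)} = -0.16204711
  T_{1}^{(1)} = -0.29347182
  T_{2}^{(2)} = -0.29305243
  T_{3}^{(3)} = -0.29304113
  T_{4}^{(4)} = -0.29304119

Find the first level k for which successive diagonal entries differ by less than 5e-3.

|T_{1}^{(1)} − T_{0}^{(0)}| = 0.13142471 ≥ 5e-3
|T_{2}^{(2)} − T_{1}^{(1)}| = 0.00041939 < 5e-3

k = 2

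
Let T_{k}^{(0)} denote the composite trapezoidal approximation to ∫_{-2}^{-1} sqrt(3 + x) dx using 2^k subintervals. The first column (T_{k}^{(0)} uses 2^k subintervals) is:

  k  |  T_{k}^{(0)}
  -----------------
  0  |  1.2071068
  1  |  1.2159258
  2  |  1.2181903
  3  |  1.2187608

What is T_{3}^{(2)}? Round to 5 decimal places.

T_{2}^{(1)} = 1.2181903 + (1.2181903 − 1.2159258)/3 = 1.2189451
T_{3}^{(1)} = (4·1.2187608 − 1.2181903) / 3 = 1.2189510
T_{3}^{(2)} = (16·1.2189510 − 1.2189451) / 15 = 1.2189514

1.21895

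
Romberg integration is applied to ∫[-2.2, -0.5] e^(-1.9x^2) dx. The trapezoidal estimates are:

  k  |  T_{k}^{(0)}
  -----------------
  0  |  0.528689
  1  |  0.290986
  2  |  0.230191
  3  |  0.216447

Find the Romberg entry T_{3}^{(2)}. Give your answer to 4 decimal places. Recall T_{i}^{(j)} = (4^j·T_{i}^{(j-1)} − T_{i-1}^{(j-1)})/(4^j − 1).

Richardson extrapolation on the trapezoidal column (denominator 4−1=3):
T_{2}^{(1)} = (4·0.230191 − 0.290986) / 3 = 0.209926
T_{3}^{(1)} = 0.216447 + (0.216447 − 0.230191)/3 = 0.211866
T_{3}^{(2)} = (16·0.211866 − 0.209926) / 15 = 0.211995
(Column j=1 coincides with Simpson's rule on the same nodes.)

0.2120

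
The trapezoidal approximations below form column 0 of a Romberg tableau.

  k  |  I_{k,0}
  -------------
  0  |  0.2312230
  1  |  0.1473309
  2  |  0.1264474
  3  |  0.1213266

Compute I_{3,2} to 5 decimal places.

I_{2,1} = (4·0.1264474 − 0.1473309) / 3 = 0.1194862
I_{3,1} = (4·0.1213266 − 0.1264474) / 3 = 0.1196197
I_{3,2} = (16·0.1196197 − 0.1194862) / 15 = 0.1196286

0.11963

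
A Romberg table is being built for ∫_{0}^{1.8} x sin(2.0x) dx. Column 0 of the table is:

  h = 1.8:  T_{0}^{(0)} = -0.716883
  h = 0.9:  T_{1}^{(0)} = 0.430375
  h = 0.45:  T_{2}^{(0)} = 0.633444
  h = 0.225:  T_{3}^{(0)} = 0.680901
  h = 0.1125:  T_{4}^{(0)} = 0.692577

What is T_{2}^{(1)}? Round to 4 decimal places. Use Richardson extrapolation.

Richardson extrapolation on the trapezoidal column (denominator 4−1=3):
T_{2}^{(1)} = 0.633444 + (0.633444 − 0.430375)/3 = 0.701134
(Column j=1 coincides with Simpson's rule on the same nodes.)

0.7011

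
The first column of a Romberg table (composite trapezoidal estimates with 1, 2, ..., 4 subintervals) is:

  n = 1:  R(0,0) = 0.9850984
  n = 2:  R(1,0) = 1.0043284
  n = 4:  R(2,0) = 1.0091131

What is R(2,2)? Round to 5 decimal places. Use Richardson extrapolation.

Richardson extrapolation on the trapezoidal column (denominator 4−1=3):
R(1,1) = 1.0043284 + (1.0043284 − 0.9850984)/3 = 1.0107384
R(2,1) = (4·1.0091131 − 1.0043284) / 3 = 1.0107080
R(2,2) = (16·1.0107080 − 1.0107384) / 15 = 1.0107060

1.01071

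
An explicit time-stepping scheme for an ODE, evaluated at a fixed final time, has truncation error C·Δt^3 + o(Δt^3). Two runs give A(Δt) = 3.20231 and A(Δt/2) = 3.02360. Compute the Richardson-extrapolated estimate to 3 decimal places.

2.998

The leading error scales as Δt^3; refining by a factor of 2 reduces it by 2^3 = 8.
Extrapolated value = (8·A(Δt/2) − A(Δt)) / (8 − 1)
= (8·3.02360 − 3.20231) / 7
= 20.98649 / 7 = 2.99807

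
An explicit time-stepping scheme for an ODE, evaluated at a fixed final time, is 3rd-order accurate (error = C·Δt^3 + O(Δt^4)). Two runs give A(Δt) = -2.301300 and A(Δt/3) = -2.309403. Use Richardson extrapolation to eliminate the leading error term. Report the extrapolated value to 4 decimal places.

Extrapolated value = (27·A(Δt/3) − A(Δt)) / (27 − 1)
= (27·(-2.309403) − (-2.301300)) / 26
= -60.052581 / 26 = -2.309715

-2.3097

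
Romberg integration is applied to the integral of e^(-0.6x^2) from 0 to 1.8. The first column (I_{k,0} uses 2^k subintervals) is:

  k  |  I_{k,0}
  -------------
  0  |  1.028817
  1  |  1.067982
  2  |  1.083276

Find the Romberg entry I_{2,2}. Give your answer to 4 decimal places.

I_{1,1} = (4·1.067982 − 1.028817) / 3 = 1.081037
I_{2,1} = (4·1.083276 − 1.067982) / 3 = 1.088374
I_{2,2} = (16·1.088374 − 1.081037) / 15 = 1.088863

1.0889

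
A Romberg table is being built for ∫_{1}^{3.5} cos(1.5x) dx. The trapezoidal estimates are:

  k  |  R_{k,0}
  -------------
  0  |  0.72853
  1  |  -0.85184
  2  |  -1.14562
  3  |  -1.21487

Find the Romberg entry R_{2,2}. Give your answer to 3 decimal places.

Richardson extrapolation on the trapezoidal column (denominator 4−1=3):
R_{1,1} = -0.85184 + (-0.85184 − 0.72853)/3 = -1.37863
R_{2,1} = (4·(-1.14562) − (-0.85184)) / 3 = -1.24355
R_{2,2} = (16·(-1.24355) − (-1.37863)) / 15 = -1.23454

-1.235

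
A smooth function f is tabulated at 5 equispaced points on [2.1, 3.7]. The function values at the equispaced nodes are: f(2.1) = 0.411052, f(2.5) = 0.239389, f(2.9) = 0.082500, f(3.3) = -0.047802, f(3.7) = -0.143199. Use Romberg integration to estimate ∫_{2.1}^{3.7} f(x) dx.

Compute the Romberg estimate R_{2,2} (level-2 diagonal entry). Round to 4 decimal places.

R_{0,0} (trapezoid, 1 panel, h=1.6000): 0.214282
R_{1,0} (trapezoid, 2 panels, h=0.8000): 0.173141
R_{2,0} (trapezoid, 4 panels, h=0.4000): 0.163205
R_{1,1} = 0.173141 + (0.173141 − 0.214282)/3 = 0.159427
R_{2,1} = 0.163205 + (0.163205 − 0.173141)/3 = 0.159893
R_{2,2} = 0.159893 + (0.159893 − 0.159427)/15 = 0.159924

0.1599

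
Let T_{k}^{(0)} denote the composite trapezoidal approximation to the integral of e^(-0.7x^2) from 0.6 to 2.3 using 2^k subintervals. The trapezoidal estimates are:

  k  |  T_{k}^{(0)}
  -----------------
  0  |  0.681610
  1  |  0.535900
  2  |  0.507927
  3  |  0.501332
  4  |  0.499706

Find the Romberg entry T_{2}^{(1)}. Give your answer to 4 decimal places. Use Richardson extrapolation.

0.4986

Richardson extrapolation on the trapezoidal column (denominator 4−1=3):
T_{2}^{(1)} = (4·0.507927 − 0.535900) / 3 = 0.498603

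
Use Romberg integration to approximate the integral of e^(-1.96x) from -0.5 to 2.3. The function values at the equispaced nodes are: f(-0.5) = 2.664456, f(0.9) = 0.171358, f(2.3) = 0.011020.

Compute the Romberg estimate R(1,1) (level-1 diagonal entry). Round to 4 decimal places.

1.5684

R(0,0) (trapezoid, 1 panel, h=2.8000): 3.745666
R(1,0) (trapezoid, 2 panels, h=1.4000): 2.112734
R(1,1) = 2.112734 + (2.112734 − 3.745666)/3 = 1.568423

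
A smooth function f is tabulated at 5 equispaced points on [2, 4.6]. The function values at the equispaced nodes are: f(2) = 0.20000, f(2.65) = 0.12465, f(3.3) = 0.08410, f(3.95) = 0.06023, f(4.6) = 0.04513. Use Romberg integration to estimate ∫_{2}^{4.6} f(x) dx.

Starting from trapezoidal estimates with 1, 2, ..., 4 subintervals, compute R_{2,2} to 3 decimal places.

0.250

R_{0,0} (trapezoid, 1 panel, h=2.6000): 0.31867
R_{1,0} (trapezoid, 2 panels, h=1.3000): 0.26866
R_{2,0} (trapezoid, 4 panels, h=0.6500): 0.25450
R_{1,1} = 0.26866 + (0.26866 − 0.31867)/3 = 0.25199
R_{2,1} = 0.25450 + (0.25450 − 0.26866)/3 = 0.24978
R_{2,2} = 0.24978 + (0.24978 − 0.25199)/15 = 0.24963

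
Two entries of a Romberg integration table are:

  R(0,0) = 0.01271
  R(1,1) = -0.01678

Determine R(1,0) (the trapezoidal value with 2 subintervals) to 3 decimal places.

From R(1,1) = (4·R(1,0) − R(0,0))/3, solve for R(1,0):
4·R(1,0) = 3·(-0.01678) + 0.01271 = -0.03763
R(1,0) = -0.00941

-0.009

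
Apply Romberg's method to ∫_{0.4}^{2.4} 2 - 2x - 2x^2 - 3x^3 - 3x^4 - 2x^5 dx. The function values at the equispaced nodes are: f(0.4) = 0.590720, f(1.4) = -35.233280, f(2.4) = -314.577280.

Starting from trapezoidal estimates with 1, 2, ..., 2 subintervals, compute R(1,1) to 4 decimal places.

R(0,0) (trapezoid, 1 panel, h=2.0000): -313.986560
R(1,0) (trapezoid, 2 panels, h=1.0000): -192.226560
R(1,1) = -192.226560 + (-192.226560 − (-313.986560))/3 = -151.639893

-151.6399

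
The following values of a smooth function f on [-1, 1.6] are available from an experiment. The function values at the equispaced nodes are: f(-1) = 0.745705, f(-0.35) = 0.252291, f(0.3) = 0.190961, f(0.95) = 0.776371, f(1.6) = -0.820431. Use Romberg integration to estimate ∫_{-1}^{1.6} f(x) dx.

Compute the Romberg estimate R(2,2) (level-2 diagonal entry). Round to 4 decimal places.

1.0020

R(0,0) (trapezoid, 1 panel, h=2.6000): -0.097144
R(1,0) (trapezoid, 2 panels, h=1.3000): 0.199677
R(2,0) (trapezoid, 4 panels, h=0.6500): 0.768469
R(1,1) = 0.199677 + (0.199677 − (-0.097144))/3 = 0.298617
R(2,1) = 0.768469 + (0.768469 − 0.199677)/3 = 0.958066
R(2,2) = 0.958066 + (0.958066 − 0.298617)/15 = 1.002029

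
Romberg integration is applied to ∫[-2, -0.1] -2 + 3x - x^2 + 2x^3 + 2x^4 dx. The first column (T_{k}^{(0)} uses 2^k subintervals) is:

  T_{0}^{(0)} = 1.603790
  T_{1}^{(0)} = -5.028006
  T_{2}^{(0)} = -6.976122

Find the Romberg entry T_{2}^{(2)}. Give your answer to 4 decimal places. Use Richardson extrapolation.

-7.6513

Richardson extrapolation on the trapezoidal column (denominator 4−1=3):
T_{1}^{(1)} = -5.028006 + (-5.028006 − 1.603790)/3 = -7.238605
T_{2}^{(1)} = -6.976122 + (-6.976122 − (-5.028006))/3 = -7.625494
T_{2}^{(2)} = (16·(-7.625494) − (-7.238605)) / 15 = -7.651287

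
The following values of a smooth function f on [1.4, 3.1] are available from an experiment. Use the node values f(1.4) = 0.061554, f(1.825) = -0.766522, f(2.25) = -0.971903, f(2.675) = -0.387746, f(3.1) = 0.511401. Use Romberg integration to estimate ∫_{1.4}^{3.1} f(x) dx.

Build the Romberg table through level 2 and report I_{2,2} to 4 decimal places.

I_{0,0} (trapezoid, 1 panel, h=1.7000): 0.487012
I_{1,0} (trapezoid, 2 panels, h=0.8500): -0.582612
I_{2,0} (trapezoid, 4 panels, h=0.4250): -0.781870
I_{1,1} = -0.582612 + (-0.582612 − 0.487012)/3 = -0.939153
I_{2,1} = -0.781870 + (-0.781870 − (-0.582612))/3 = -0.848289
I_{2,2} = -0.848289 + (-0.848289 − (-0.939153))/15 = -0.842231

-0.8422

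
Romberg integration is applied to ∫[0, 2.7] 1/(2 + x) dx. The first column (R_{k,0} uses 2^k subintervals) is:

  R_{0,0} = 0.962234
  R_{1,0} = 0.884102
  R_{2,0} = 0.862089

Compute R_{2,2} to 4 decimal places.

0.8545

Richardson extrapolation on the trapezoidal column (denominator 4−1=3):
R_{1,1} = (4·0.884102 − 0.962234) / 3 = 0.858058
R_{2,1} = (4·0.862089 − 0.884102) / 3 = 0.854751
R_{2,2} = 0.854751 + (0.854751 − 0.858058)/15 = 0.854531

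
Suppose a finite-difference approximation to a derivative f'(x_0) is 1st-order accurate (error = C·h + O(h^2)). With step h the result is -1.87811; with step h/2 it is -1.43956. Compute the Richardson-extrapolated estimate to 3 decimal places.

Extrapolated value = (2·A(h/2) − A(h)) / (2 − 1)
= (2·(-1.43956) − (-1.87811)) / 1
= -1.00101 / 1 = -1.00101

-1.001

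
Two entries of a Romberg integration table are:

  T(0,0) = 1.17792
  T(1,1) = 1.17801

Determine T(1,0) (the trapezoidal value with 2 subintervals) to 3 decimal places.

1.178

From T(1,1) = (4·T(1,0) − T(0,0))/3, solve for T(1,0):
4·T(1,0) = 3·1.17801 + 1.17792 = 4.71195
T(1,0) = 1.17799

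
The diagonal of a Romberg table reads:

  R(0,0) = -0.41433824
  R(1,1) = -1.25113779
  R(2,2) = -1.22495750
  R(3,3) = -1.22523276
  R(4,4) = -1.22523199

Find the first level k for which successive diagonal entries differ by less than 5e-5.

k = 4

|R(1,1) − R(0,0)| = 0.83679955 ≥ 5e-5
|R(2,2) − R(1,1)| = 0.02618029 ≥ 5e-5
|R(3,3) − R(2,2)| = 0.00027526 ≥ 5e-5
|R(4,4) − R(3,3)| = 0.00000077 < 5e-5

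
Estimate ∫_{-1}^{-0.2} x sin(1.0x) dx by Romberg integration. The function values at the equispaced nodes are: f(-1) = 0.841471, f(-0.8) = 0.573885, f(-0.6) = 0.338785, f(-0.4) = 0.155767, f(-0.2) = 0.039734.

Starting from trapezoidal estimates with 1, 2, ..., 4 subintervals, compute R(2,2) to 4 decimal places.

R(0,0) (trapezoid, 1 panel, h=0.8000): 0.352482
R(1,0) (trapezoid, 2 panels, h=0.4000): 0.311755
R(2,0) (trapezoid, 4 panels, h=0.2000): 0.301808
R(1,1) = 0.311755 + (0.311755 − 0.352482)/3 = 0.298179
R(2,1) = 0.301808 + (0.301808 − 0.311755)/3 = 0.298492
R(2,2) = 0.298492 + (0.298492 − 0.298179)/15 = 0.298513

0.2985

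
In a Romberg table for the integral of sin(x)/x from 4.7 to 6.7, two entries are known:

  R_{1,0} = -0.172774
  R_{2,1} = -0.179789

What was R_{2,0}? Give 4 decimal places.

From R_{2,1} = (4·R_{2,0} − R_{1,0})/3, solve for R_{2,0}:
4·R_{2,0} = 3·(-0.179789) + (-0.172774) = -0.712141
R_{2,0} = -0.178035

-0.1780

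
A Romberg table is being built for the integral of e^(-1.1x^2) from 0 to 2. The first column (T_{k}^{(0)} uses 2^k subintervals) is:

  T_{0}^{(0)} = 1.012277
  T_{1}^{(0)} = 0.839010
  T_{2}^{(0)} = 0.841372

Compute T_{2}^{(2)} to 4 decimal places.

0.8462

T_{1}^{(1)} = (4·0.839010 − 1.012277) / 3 = 0.781254
T_{2}^{(1)} = 0.841372 + (0.841372 − 0.839010)/3 = 0.842159
T_{2}^{(2)} = (16·0.842159 − 0.781254) / 15 = 0.846219
(Column j=1 coincides with Simpson's rule on the same nodes.)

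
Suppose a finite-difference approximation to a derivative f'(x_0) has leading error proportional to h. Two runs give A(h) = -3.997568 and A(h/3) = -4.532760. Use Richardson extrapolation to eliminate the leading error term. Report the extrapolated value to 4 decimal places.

Extrapolated value = (3·A(h/3) − A(h)) / (3 − 1)
= (3·(-4.532760) − (-3.997568)) / 2
= -9.600712 / 2 = -4.800356

-4.8004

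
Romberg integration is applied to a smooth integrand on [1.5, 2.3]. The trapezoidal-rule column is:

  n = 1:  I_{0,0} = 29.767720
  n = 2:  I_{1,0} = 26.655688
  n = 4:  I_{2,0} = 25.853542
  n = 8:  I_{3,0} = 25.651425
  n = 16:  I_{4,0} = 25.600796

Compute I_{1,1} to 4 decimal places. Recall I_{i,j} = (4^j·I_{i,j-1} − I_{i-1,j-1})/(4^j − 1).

25.6183

Richardson extrapolation on the trapezoidal column (denominator 4−1=3):
I_{1,1} = (4·26.655688 − 29.767720) / 3 = 25.618344
(Column j=1 coincides with Simpson's rule on the same nodes.)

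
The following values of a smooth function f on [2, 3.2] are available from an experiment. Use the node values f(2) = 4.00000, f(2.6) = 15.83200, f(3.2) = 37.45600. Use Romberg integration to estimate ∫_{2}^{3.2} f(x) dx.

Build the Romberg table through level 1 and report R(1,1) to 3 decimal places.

20.957

R(0,0) (trapezoid, 1 panel, h=1.2000): 24.87360
R(1,0) (trapezoid, 2 panels, h=0.6000): 21.93600
R(1,1) = 21.93600 + (21.93600 − 24.87360)/3 = 20.95680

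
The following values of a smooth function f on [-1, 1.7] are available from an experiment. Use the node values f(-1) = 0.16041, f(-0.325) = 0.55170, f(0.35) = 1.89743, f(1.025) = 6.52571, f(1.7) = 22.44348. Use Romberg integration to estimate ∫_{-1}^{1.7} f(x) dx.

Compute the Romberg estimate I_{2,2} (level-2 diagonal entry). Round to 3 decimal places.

12.224

I_{0,0} (trapezoid, 1 panel, h=2.7000): 30.51525
I_{1,0} (trapezoid, 2 panels, h=1.3500): 17.81916
I_{2,0} (trapezoid, 4 panels, h=0.6750): 13.68683
I_{1,1} = 17.81916 + (17.81916 − 30.51525)/3 = 13.58713
I_{2,1} = 13.68683 + (13.68683 − 17.81916)/3 = 12.30939
I_{2,2} = 12.30939 + (12.30939 − 13.58713)/15 = 12.22421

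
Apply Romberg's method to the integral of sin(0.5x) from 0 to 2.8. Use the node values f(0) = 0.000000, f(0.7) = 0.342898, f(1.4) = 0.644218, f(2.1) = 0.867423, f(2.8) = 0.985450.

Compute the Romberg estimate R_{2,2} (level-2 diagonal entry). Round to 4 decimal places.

1.6601

R_{0,0} (trapezoid, 1 panel, h=2.8000): 1.379630
R_{1,0} (trapezoid, 2 panels, h=1.4000): 1.591720
R_{2,0} (trapezoid, 4 panels, h=0.7000): 1.643085
R_{1,1} = 1.591720 + (1.591720 − 1.379630)/3 = 1.662417
R_{2,1} = 1.643085 + (1.643085 − 1.591720)/3 = 1.660207
R_{2,2} = 1.660207 + (1.660207 − 1.662417)/15 = 1.660060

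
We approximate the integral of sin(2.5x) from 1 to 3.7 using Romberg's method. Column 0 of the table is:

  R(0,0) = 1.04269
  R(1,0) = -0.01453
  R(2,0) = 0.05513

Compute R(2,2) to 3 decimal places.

Richardson extrapolation on the trapezoidal column (denominator 4−1=3):
R(1,1) = -0.01453 + (-0.01453 − 1.04269)/3 = -0.36694
R(2,1) = 0.05513 + (0.05513 − (-0.01453))/3 = 0.07835
R(2,2) = (16·0.07835 − (-0.36694)) / 15 = 0.10804

0.108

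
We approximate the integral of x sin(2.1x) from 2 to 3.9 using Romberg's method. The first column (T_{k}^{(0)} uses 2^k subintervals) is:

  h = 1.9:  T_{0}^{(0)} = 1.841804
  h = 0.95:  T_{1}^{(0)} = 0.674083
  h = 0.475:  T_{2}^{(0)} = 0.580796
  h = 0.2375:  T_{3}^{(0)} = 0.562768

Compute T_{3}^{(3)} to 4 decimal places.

0.5571

T_{1}^{(1)} = 0.674083 + (0.674083 − 1.841804)/3 = 0.284843
T_{2}^{(1)} = (4·0.580796 − 0.674083) / 3 = 0.549700
T_{3}^{(1)} = (4·0.562768 − 0.580796) / 3 = 0.556759
T_{2}^{(2)} = 0.549700 + (0.549700 − 0.284843)/15 = 0.567357
T_{3}^{(2)} = (16·0.556759 − 0.549700) / 15 = 0.557230
T_{3}^{(3)} = (64·0.557230 − 0.567357) / 63 = 0.557069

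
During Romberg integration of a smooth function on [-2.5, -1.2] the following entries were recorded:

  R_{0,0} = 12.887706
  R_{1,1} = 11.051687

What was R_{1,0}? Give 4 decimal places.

11.5107

From R_{1,1} = (4·R_{1,0} − R_{0,0})/3, solve for R_{1,0}:
4·R_{1,0} = 3·11.051687 + 12.887706 = 46.042767
R_{1,0} = 11.510692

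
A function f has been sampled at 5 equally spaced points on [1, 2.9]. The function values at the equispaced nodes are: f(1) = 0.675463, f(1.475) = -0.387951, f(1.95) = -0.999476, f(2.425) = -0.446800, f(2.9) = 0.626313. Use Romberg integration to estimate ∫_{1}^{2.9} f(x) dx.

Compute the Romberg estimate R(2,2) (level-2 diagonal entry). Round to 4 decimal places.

R(0,0) (trapezoid, 1 panel, h=1.9000): 1.236687
R(1,0) (trapezoid, 2 panels, h=0.9500): -0.331159
R(2,0) (trapezoid, 4 panels, h=0.4750): -0.562086
R(1,1) = -0.331159 + (-0.331159 − 1.236687)/3 = -0.853774
R(2,1) = -0.562086 + (-0.562086 − (-0.331159))/3 = -0.639062
R(2,2) = -0.639062 + (-0.639062 − (-0.853774))/15 = -0.624748

-0.6247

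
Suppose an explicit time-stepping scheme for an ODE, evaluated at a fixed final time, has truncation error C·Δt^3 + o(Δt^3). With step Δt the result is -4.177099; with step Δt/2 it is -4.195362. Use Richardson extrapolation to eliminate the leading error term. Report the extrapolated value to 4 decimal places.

-4.1980

Extrapolated value = (8·A(Δt/2) − A(Δt)) / (8 − 1)
= (8·(-4.195362) − (-4.177099)) / 7
= -29.385797 / 7 = -4.197971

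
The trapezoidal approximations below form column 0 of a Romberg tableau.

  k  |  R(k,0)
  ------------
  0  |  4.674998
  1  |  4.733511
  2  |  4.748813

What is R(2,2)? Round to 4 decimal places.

R(1,1) = (4·4.733511 − 4.674998) / 3 = 4.753015
R(2,1) = (4·4.748813 − 4.733511) / 3 = 4.753914
R(2,2) = (16·4.753914 − 4.753015) / 15 = 4.753974

4.7540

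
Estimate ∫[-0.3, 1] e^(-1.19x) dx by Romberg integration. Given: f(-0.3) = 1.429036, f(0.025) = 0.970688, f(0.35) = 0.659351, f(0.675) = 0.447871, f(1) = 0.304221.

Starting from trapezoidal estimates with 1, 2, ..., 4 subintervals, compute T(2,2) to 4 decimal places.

0.9452

T(0,0) (trapezoid, 1 panel, h=1.3000): 1.126617
T(1,0) (trapezoid, 2 panels, h=0.6500): 0.991887
T(2,0) (trapezoid, 4 panels, h=0.3250): 0.956975
T(1,1) = 0.991887 + (0.991887 − 1.126617)/3 = 0.946977
T(2,1) = 0.956975 + (0.956975 − 0.991887)/3 = 0.945338
T(2,2) = 0.945338 + (0.945338 − 0.946977)/15 = 0.945229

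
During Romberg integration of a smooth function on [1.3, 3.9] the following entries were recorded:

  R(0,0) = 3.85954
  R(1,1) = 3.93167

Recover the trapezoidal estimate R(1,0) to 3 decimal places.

From R(1,1) = (4·R(1,0) − R(0,0))/3, solve for R(1,0):
4·R(1,0) = 3·3.93167 + 3.85954 = 15.65455
R(1,0) = 3.91364

3.914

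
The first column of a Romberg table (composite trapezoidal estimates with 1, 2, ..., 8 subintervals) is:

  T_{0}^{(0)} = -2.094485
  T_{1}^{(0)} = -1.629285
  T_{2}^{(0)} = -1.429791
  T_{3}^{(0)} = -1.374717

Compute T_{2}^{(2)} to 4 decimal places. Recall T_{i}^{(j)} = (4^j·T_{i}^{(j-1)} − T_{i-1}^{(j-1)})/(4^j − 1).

T_{1}^{(1)} = -1.629285 + (-1.629285 − (-2.094485))/3 = -1.474218
T_{2}^{(1)} = (4·(-1.429791) − (-1.629285)) / 3 = -1.363293
T_{2}^{(2)} = -1.363293 + (-1.363293 − (-1.474218))/15 = -1.355898

-1.3559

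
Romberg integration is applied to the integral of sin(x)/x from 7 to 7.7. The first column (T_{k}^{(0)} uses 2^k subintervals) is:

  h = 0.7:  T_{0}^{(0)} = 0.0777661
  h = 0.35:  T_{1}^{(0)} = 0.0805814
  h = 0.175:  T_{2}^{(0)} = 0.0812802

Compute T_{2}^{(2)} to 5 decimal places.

Richardson extrapolation on the trapezoidal column (denominator 4−1=3):
T_{1}^{(1)} = (4·0.0805814 − 0.0777661) / 3 = 0.0815198
T_{2}^{(1)} = (4·0.0812802 − 0.0805814) / 3 = 0.0815131
T_{2}^{(2)} = 0.0815131 + (0.0815131 − 0.0815198)/15 = 0.0815127

0.08151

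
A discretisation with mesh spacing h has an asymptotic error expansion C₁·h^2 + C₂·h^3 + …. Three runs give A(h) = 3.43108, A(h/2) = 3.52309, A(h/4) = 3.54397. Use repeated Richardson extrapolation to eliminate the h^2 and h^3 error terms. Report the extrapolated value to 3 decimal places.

3.551

First eliminate the h^2 term (factor 2^2 = 4):
  B₁ = (4·3.52309 − 3.43108)/3 = 3.55376
  B₂ = (4·3.54397 − 3.52309)/3 = 3.55093
Then eliminate the h^3 term (factor 2^3 = 8):
  (8·3.55093 − 3.55376)/7 = 3.55053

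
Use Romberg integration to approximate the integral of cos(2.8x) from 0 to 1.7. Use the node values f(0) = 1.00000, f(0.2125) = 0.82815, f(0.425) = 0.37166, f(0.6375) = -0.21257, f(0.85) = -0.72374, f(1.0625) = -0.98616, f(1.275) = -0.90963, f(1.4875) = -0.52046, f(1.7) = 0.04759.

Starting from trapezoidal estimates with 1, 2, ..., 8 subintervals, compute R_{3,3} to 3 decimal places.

R_{0,0} (trapezoid, 1 panel, h=1.7000): 0.89045
R_{1,0} (trapezoid, 2 panels, h=0.8500): -0.16995
R_{2,0} (trapezoid, 4 panels, h=0.4250): -0.31361
R_{3,0} (trapezoid, 8 panels, h=0.2125): -0.34615
R_{1,1} = -0.16995 + (-0.16995 − 0.89045)/3 = -0.52342
R_{2,1} = -0.31361 + (-0.31361 − (-0.16995))/3 = -0.36150
R_{3,1} = -0.34615 + (-0.34615 − (-0.31361))/3 = -0.35700
R_{2,2} = -0.36150 + (-0.36150 − (-0.52342))/15 = -0.35071
R_{3,2} = -0.35700 + (-0.35700 − (-0.36150))/15 = -0.35670
R_{3,3} = -0.35670 + (-0.35670 − (-0.35071))/63 = -0.35680

-0.357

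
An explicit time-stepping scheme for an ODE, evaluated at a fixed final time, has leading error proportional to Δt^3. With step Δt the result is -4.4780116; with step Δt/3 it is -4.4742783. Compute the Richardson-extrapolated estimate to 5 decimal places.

-4.47413

Extrapolated value = (27·A(Δt/3) − A(Δt)) / (27 − 1)
= (27·(-4.4742783) − (-4.4780116)) / 26
= -116.3275025 / 26 = -4.4741347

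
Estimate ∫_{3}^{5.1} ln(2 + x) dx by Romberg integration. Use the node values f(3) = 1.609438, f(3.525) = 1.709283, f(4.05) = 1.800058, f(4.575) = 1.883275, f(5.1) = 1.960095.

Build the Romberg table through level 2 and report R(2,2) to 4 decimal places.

3.7695

R(0,0) (trapezoid, 1 panel, h=2.1000): 3.748010
R(1,0) (trapezoid, 2 panels, h=1.0500): 3.764066
R(2,0) (trapezoid, 4 panels, h=0.5250): 3.768126
R(1,1) = 3.764066 + (3.764066 − 3.748010)/3 = 3.769418
R(2,1) = 3.768126 + (3.768126 − 3.764066)/3 = 3.769479
R(2,2) = 3.769479 + (3.769479 − 3.769418)/15 = 3.769483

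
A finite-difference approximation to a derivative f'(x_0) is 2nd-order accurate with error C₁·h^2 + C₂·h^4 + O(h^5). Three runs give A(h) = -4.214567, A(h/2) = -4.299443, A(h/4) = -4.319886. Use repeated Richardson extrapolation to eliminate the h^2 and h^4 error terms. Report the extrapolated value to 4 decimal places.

First eliminate the h^2 term (factor 2^2 = 4):
  B₁ = (4·(-4.299443) − (-4.214567))/3 = -4.327735
  B₂ = (4·(-4.319886) − (-4.299443))/3 = -4.326700
Then eliminate the h^4 term (factor 2^4 = 16):
  (16·(-4.326700) − (-4.327735))/15 = -4.326631

-4.3266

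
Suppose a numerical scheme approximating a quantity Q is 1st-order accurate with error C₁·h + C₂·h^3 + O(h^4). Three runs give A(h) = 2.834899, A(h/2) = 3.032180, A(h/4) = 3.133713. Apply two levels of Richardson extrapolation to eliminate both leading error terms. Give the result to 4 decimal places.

3.2361

First eliminate the h term (factor 2^1 = 2):
  B₁ = (2·3.032180 − 2.834899)/1 = 3.229461
  B₂ = (2·3.133713 − 3.032180)/1 = 3.235246
Then eliminate the h^3 term (factor 2^3 = 8):
  (8·3.235246 − 3.229461)/7 = 3.236072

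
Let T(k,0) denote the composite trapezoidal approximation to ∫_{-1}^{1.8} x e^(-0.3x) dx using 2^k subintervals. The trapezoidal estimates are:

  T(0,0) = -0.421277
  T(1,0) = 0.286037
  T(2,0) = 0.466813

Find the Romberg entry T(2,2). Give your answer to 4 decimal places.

0.5274

Richardson extrapolation on the trapezoidal column (denominator 4−1=3):
T(1,1) = 0.286037 + (0.286037 − (-0.421277))/3 = 0.521808
T(2,1) = (4·0.466813 − 0.286037) / 3 = 0.527072
T(2,2) = 0.527072 + (0.527072 − 0.521808)/15 = 0.527423
(Column j=1 coincides with Simpson's rule on the same nodes.)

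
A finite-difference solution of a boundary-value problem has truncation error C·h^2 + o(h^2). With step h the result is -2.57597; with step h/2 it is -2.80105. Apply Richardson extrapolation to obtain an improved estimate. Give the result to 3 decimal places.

Extrapolated value = (4·A(h/2) − A(h)) / (4 − 1)
= (4·(-2.80105) − (-2.57597)) / 3
= -8.62823 / 3 = -2.87608

-2.876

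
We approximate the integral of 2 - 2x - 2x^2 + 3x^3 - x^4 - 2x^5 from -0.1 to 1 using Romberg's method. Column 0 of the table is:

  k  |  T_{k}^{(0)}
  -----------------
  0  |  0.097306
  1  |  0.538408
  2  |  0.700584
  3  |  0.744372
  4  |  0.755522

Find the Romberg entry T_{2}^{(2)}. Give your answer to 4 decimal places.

T_{1}^{(1)} = 0.538408 + (0.538408 − 0.097306)/3 = 0.685442
T_{2}^{(1)} = 0.700584 + (0.700584 − 0.538408)/3 = 0.754643
T_{2}^{(2)} = (16·0.754643 − 0.685442) / 15 = 0.759256
(Column j=1 coincides with Simpson's rule on the same nodes.)

0.7593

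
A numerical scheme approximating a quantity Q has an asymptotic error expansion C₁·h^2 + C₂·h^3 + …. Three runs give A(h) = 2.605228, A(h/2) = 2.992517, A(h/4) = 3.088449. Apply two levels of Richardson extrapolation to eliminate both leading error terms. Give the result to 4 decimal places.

3.1203

First eliminate the h^2 term (factor 2^2 = 4):
  B₁ = (4·2.992517 − 2.605228)/3 = 3.121613
  B₂ = (4·3.088449 − 2.992517)/3 = 3.120426
Then eliminate the h^3 term (factor 2^3 = 8):
  (8·3.120426 − 3.121613)/7 = 3.120256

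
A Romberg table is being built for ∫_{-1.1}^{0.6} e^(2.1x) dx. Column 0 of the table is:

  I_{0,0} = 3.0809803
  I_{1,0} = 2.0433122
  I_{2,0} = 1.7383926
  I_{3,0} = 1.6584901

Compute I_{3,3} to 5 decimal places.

1.63151

Richardson extrapolation on the trapezoidal column (denominator 4−1=3):
I_{1,1} = 2.0433122 + (2.0433122 − 3.0809803)/3 = 1.6974228
I_{2,1} = (4·1.7383926 − 2.0433122) / 3 = 1.6367527
I_{3,1} = (4·1.6584901 − 1.7383926) / 3 = 1.6318559
I_{2,2} = 1.6367527 + (1.6367527 − 1.6974228)/15 = 1.6327080
I_{3,2} = (16·1.6318559 − 1.6367527) / 15 = 1.6315294
I_{3,3} = 1.6315294 + (1.6315294 − 1.6327080)/63 = 1.6315107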